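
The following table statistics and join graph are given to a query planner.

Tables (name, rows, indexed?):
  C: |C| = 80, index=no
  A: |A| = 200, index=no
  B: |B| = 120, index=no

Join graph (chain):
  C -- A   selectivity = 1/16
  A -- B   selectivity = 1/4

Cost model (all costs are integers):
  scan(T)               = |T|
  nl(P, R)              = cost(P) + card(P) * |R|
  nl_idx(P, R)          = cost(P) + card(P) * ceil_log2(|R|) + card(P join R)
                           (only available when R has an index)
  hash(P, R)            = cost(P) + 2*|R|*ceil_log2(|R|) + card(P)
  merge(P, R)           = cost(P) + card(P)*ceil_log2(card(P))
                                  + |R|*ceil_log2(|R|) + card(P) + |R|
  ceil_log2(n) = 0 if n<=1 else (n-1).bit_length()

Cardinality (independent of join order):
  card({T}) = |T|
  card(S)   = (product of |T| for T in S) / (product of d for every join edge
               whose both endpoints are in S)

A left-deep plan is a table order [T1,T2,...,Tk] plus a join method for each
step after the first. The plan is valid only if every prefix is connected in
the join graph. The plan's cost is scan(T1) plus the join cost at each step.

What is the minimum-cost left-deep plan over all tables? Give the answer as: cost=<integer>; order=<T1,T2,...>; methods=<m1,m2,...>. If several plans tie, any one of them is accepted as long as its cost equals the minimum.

Selinger DP (subsets sized 1..n):
  {C}: scan cost=80, card=80
  {A}: scan cost=200, card=200
  {B}: scan cost=120, card=120
  {AC}: card=1000; try (C,hash)→1520, (A,merge)→2520, (C,merge)→2640, (A,hash)→3360, (A,nl)→16080, (C,nl)→16200; best=1520 via (C,hash)
  {AB}: card=6000; try (B,hash)→2080, (A,merge)→2880, (B,merge)→2960, (A,hash)→3440, (A,nl)→24120, (B,nl)→24200; best=2080 via (B,hash)
  {ABC}: card=30000; try (B,hash)→4200, (C,hash)→9200, (B,merge)→13480, (C,merge)→86720, (B,nl)→121520, (C,nl)→482080; best=4200 via (B,hash)

cost=4200; order=A,C,B; methods=hash,hash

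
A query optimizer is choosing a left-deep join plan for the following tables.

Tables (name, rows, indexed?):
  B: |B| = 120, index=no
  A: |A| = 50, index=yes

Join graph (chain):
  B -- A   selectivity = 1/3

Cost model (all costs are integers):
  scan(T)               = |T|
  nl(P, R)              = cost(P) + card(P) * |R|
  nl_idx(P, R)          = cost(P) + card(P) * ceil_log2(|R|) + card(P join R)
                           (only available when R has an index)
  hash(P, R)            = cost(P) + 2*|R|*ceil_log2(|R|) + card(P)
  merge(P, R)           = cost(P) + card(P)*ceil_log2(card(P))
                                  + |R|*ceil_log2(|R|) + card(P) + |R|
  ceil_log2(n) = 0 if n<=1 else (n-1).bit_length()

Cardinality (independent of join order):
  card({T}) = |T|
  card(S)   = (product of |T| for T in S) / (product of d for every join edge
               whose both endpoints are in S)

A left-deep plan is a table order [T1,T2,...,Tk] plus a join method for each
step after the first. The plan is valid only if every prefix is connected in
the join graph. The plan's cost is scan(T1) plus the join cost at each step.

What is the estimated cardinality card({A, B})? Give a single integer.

Tables in S: A(50), B(120)
Edges inside S: B-A(d=3)
numerator = 50 * 120 = 6000
denominator = 3 = 3
card(S) = 6000 / 3 = 2000

2000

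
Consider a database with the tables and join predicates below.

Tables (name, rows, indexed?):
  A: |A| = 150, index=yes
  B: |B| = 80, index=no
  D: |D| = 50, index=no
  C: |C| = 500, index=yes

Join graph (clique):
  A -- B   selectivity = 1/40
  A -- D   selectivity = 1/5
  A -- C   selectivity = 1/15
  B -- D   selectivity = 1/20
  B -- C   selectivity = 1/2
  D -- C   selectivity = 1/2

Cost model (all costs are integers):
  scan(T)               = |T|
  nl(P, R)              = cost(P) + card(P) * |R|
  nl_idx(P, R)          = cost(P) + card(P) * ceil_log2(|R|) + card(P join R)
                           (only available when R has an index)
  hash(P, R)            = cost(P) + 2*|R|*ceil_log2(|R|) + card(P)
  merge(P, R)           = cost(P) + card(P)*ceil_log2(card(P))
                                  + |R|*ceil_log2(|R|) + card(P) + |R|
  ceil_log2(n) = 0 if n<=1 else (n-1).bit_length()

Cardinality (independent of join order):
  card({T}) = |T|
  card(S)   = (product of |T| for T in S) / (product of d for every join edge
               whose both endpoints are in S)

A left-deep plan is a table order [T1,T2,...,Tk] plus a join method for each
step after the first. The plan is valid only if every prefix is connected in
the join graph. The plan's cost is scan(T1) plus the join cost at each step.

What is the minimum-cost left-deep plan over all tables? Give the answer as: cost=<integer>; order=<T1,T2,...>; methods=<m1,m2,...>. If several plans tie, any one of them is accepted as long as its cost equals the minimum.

cost=4520; order=B,A,D,C; methods=nl_idx,hash,nl_idx

Selinger DP (subsets sized 1..n):
  {A}: scan cost=150, card=150
  {B}: scan cost=80, card=80
  {D}: scan cost=50, card=50
  {C}: scan cost=500, card=500
  {AB}: card=300; try (A,nl_idx)→1020, (B,hash)→1420, (A,merge)→2070, (B,merge)→2140, (A,hash)→2560, (A,nl)→12080 …(+1); best=1020 via (A,nl_idx)
  {AD}: card=1500; try (D,hash)→900, (A,merge)→1750, (D,merge)→1850, (A,nl_idx)→1950, (A,hash)→2500, (A,nl)→7550 …(+1); best=900 via (D,hash)
  {AC}: card=5000; try (A,hash)→3400, (C,merge)→6500, (C,nl_idx)→6500, (A,merge)→6850, (C,hash)→9300, (A,nl_idx)→9500 …(+2); best=3400 via (A,hash)
  {BD}: card=200; try (D,hash)→760, (B,merge)→1040, (D,merge)→1070, (B,hash)→1220, (B,nl)→4050, (D,nl)→4080; best=760 via (D,hash)
  {BC}: card=20000; try (B,hash)→2120, (C,merge)→5720, (B,merge)→6140, (C,hash)→9160, (C,nl_idx)→20800, (C,nl)→40080 …(+1); best=2120 via (B,hash)
  {CD}: card=12500; try (D,hash)→1600, (C,merge)→5400, (D,merge)→5850, (C,hash)→9100, (C,nl_idx)→13000, (C,nl)→25050 …(+1); best=1600 via (D,hash)
  {ABD}: card=150; try (D,hash)→1920, (A,nl_idx)→2510, (A,hash)→3360, (B,hash)→3520, (A,merge)→3910, (D,merge)→4370 …(+4); best=1920 via (D,hash)
  {ABC}: card=5000; try (C,nl_idx)→8720, (C,merge)→9020, (B,hash)→9520, (C,hash)→10320, (A,hash)→24520, (B,merge)→74040 …(+5); best=8720 via (C,nl_idx)
  {ACD}: card=25000; try (D,hash)→9000, (C,hash)→11400, (A,hash)→16500, (C,merge)→23900, (C,nl_idx)→39400, (D,merge)→73750 …(+5); best=9000 via (D,hash)
  {BCD}: card=25000; try (C,merge)→7560, (C,hash)→9960, (B,hash)→15220, (D,hash)→22720, (C,nl_idx)→27560, (C,nl)→100760 …(+4); best=7560 via (C,merge)
  {ABCD}: card=1250; try (C,nl_idx)→4520, (C,merge)→8270, (C,hash)→11070, (D,hash)→14320, (A,hash)→34960, (B,hash)→35120 …(+8); best=4520 via (C,nl_idx)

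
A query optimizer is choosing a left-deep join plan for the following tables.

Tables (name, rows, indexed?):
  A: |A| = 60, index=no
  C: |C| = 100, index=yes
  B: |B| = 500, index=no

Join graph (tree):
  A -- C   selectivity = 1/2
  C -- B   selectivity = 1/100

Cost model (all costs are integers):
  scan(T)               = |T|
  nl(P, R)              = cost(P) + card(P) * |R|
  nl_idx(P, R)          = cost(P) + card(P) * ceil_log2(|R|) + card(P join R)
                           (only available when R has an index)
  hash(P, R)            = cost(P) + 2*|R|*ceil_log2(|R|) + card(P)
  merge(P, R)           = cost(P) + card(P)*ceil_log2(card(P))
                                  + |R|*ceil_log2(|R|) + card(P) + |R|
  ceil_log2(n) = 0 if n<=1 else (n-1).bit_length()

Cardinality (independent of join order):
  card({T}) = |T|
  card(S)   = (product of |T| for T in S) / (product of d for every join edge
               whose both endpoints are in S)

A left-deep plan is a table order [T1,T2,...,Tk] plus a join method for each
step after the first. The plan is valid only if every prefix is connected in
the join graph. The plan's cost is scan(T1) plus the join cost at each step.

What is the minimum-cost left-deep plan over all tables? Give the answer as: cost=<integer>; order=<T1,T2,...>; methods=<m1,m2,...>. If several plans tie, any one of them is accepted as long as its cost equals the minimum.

cost=3620; order=B,C,A; methods=hash,hash

Selinger DP (subsets sized 1..n):
  {A}: scan cost=60, card=60
  {C}: scan cost=100, card=100
  {B}: scan cost=500, card=500
  {AC}: card=3000; try (A,hash)→920, (C,merge)→1280, (A,merge)→1320, (C,hash)→1520, (C,nl_idx)→3480, (C,nl)→6060 …(+1); best=920 via (A,hash)
  {BC}: card=500; try (C,hash)→2400, (C,nl_idx)→4500, (B,merge)→5900, (C,merge)→6300, (B,hash)→9200, (B,nl)→50100 …(+1); best=2400 via (C,hash)
  {ABC}: card=15000; try (A,hash)→3620, (A,merge)→7820, (B,hash)→12920, (A,nl)→32400, (B,merge)→44920, (B,nl)→1500920; best=3620 via (A,hash)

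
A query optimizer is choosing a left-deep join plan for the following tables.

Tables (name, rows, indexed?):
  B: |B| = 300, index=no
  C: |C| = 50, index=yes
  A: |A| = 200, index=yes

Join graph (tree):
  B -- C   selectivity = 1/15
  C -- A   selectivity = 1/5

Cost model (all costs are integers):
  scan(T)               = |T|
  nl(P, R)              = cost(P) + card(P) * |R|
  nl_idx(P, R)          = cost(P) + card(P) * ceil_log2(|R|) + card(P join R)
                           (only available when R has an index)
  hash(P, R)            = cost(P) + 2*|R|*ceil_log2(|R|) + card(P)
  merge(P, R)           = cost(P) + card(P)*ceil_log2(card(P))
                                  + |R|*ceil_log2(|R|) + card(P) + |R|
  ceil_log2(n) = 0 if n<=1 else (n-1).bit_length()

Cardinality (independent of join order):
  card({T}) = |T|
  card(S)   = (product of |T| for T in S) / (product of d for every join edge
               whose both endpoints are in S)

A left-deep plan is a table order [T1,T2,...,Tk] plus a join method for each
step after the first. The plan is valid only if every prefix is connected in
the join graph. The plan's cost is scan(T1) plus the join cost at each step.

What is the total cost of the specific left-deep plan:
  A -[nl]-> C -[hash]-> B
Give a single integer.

step 1: scan A: cost=200, card=200
step 2: join C via nl
    card(P join C) = 200*50/(5) = 2000
    cost = 200 + 200*50 = 10200
step 3: join B via hash
    card(P join B) = 2000*300/(15) = 40000
    cost = 10200 + 2*300*9 + 2000 = 17600

17600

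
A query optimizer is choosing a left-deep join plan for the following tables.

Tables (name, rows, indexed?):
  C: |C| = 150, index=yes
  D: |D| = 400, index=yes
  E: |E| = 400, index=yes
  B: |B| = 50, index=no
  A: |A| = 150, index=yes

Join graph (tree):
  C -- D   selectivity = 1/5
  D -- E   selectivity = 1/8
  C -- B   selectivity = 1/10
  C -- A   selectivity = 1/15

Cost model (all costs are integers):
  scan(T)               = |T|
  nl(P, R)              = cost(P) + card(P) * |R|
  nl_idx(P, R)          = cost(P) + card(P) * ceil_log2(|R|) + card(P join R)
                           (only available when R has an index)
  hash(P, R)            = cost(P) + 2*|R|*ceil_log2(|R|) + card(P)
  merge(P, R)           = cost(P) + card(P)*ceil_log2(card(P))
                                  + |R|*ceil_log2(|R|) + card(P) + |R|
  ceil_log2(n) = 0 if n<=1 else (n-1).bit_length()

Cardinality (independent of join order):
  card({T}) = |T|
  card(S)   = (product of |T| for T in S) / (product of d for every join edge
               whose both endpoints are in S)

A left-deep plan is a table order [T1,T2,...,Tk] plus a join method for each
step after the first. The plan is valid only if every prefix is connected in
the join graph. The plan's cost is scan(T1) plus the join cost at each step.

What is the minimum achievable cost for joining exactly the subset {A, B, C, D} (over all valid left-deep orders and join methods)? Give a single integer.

18750

Selinger DP over subsets of {A,B,C,D}:
  {C}: scan cost=150, card=150
  {D}: scan cost=400, card=400
  {B}: scan cost=50, card=50
  {A}: scan cost=150, card=150
  {CD}: card=12000; try (C,hash)→3200, (D,merge)→5500, (C,merge)→5750, (D,hash)→7500, (D,nl_idx)→13500, (C,nl_idx)→15600 …(+2); best=3200 via (C,hash)
  {BC}: card=750; try (B,hash)→900, (C,nl_idx)→1200, (C,merge)→1750, (B,merge)→1850, (C,hash)→2500, (C,nl)→7550 …(+1); best=900 via (B,hash)
  {AC}: card=1500; try (C,hash)→2700, (A,hash)→2700, (C,merge)→2850, (C,nl_idx)→2850, (A,merge)→2850, (A,nl_idx)→2850 …(+2); best=2700 via (C,hash)
  {BCD}: card=60000; try (D,hash)→8850, (D,merge)→13150, (B,hash)→15800, (D,nl_idx)→67650, (B,merge)→183550, (D,nl)→300900 …(+1); best=8850 via (D,hash)
  {ACD}: card=120000; try (D,hash)→11400, (A,hash)→17600, (D,merge)→24700, (D,nl_idx)→136200, (A,merge)→184550, (A,nl_idx)→219200 …(+2); best=11400 via (D,hash)
  {ABC}: card=7500; try (A,hash)→4050, (B,hash)→4800, (A,merge)→10500, (A,nl_idx)→14400, (B,merge)→21050, (B,nl)→77700 …(+1); best=4050 via (A,hash)
  {ABCD}: card=600000; try (D,hash)→18750, (A,hash)→71250, (D,merge)→113050, (B,hash)→132000, (D,nl_idx)→671550, (A,merge)→1030200 …(+5); best=18750 via (D,hash)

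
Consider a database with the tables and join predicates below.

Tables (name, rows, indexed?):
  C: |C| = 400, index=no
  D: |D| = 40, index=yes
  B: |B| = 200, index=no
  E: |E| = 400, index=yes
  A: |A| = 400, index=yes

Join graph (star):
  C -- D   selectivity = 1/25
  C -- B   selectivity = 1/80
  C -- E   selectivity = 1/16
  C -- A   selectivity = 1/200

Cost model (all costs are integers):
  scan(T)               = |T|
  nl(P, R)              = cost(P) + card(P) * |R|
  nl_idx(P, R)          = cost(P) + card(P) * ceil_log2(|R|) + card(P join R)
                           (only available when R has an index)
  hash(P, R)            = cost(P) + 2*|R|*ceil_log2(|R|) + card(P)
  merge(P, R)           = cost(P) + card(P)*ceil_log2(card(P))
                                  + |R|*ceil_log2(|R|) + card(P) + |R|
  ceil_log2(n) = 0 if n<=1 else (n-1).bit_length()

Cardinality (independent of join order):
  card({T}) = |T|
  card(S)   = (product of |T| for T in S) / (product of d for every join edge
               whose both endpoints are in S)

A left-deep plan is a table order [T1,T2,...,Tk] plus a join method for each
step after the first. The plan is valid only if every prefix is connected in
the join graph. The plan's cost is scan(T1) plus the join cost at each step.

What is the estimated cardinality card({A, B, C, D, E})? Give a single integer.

80000

Tables in S: A(400), B(200), C(400), D(40), E(400)
Edges inside S: C-D(d=25), C-B(d=80), C-E(d=16), C-A(d=200)
numerator = 400 * 200 * 400 * 40 * 400 = 512000000000
denominator = 25 * 80 * 16 * 200 = 6400000
card(S) = 512000000000 / 6400000 = 80000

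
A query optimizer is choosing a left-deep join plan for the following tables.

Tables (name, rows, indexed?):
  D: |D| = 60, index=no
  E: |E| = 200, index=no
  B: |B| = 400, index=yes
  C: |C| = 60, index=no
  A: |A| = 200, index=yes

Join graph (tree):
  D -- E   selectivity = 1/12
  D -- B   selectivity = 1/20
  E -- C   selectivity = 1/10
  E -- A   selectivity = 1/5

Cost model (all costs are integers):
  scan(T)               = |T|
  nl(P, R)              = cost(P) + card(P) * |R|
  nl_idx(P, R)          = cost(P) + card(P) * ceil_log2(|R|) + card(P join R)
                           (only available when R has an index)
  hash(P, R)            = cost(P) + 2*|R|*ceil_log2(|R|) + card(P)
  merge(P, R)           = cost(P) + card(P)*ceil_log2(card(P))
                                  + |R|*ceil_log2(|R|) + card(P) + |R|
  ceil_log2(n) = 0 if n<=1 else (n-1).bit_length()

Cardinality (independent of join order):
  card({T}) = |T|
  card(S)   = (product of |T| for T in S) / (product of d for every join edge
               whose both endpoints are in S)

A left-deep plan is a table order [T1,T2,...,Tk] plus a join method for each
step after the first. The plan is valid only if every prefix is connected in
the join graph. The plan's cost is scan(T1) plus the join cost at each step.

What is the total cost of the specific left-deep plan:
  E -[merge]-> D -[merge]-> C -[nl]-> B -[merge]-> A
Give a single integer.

step 1: scan E: cost=200, card=200
step 2: join D via merge
    card(P join D) = 200*60/(12) = 1000
    cost = 200 + 200*8 + 60*6 + 200 + 60 = 2420
step 3: join C via merge
    card(P join C) = 1000*60/(10) = 6000
    cost = 2420 + 1000*10 + 60*6 + 1000 + 60 = 13840
step 4: join B via nl
    card(P join B) = 6000*400/(20) = 120000
    cost = 13840 + 6000*400 = 2413840
step 5: join A via merge
    card(P join A) = 120000*200/(5) = 4800000
    cost = 2413840 + 120000*17 + 200*8 + 120000 + 200 = 4575640

4575640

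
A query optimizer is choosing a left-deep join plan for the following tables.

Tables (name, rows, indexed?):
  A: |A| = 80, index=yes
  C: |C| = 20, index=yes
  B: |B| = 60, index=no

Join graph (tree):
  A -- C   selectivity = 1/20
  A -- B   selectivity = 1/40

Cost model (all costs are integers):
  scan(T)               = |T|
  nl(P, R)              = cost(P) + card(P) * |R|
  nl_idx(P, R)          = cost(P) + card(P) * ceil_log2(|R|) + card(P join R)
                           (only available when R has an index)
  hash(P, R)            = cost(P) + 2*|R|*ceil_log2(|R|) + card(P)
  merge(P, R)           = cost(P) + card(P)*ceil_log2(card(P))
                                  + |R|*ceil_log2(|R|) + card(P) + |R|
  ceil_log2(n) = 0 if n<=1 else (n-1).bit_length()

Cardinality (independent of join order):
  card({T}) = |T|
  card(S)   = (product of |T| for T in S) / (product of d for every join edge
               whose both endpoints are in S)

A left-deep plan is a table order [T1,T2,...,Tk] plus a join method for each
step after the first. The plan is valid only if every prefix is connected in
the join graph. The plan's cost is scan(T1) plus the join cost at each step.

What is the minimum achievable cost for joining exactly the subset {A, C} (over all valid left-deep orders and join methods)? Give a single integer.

240

Selinger DP over subsets of {A,C}:
  {A}: scan cost=80, card=80
  {C}: scan cost=20, card=20
  {AC}: card=80; try (A,nl_idx)→240, (C,hash)→360, (C,nl_idx)→560, (A,merge)→780, (C,merge)→840, (A,hash)→1160 …(+2); best=240 via (A,nl_idx)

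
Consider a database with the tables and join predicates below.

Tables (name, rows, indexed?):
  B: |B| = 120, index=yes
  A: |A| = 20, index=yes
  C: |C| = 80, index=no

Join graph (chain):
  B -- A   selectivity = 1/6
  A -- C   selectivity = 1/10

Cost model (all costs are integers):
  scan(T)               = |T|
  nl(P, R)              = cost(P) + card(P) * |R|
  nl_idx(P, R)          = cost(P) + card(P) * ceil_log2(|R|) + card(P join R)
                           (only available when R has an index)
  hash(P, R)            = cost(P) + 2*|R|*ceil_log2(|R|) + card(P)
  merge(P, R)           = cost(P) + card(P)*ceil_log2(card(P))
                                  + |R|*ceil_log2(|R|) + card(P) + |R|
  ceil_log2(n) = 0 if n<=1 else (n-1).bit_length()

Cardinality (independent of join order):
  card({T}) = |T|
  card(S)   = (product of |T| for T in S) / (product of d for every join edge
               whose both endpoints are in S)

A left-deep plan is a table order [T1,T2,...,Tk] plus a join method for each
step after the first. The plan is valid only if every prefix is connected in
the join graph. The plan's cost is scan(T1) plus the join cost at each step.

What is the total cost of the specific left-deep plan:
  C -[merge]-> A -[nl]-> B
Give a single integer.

20040

step 1: scan C: cost=80, card=80
step 2: join A via merge
    card(P join A) = 80*20/(10) = 160
    cost = 80 + 80*7 + 20*5 + 80 + 20 = 840
step 3: join B via nl
    card(P join B) = 160*120/(6) = 3200
    cost = 840 + 160*120 = 20040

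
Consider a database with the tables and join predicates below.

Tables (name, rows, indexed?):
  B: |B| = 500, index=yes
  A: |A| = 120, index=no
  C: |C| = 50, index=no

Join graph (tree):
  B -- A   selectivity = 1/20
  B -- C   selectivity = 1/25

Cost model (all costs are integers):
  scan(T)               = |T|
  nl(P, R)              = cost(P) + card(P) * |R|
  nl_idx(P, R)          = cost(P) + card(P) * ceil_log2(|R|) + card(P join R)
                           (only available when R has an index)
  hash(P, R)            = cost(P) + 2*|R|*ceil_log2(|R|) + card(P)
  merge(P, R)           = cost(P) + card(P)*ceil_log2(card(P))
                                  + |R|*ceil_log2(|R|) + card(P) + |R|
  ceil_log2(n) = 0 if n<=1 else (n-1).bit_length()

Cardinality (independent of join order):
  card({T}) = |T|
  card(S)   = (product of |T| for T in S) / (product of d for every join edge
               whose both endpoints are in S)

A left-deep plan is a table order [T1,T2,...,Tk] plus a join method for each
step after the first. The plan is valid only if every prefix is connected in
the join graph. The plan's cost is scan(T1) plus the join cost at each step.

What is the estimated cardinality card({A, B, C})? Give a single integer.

Tables in S: A(120), B(500), C(50)
Edges inside S: B-A(d=20), B-C(d=25)
numerator = 120 * 500 * 50 = 3000000
denominator = 20 * 25 = 500
card(S) = 3000000 / 500 = 6000

6000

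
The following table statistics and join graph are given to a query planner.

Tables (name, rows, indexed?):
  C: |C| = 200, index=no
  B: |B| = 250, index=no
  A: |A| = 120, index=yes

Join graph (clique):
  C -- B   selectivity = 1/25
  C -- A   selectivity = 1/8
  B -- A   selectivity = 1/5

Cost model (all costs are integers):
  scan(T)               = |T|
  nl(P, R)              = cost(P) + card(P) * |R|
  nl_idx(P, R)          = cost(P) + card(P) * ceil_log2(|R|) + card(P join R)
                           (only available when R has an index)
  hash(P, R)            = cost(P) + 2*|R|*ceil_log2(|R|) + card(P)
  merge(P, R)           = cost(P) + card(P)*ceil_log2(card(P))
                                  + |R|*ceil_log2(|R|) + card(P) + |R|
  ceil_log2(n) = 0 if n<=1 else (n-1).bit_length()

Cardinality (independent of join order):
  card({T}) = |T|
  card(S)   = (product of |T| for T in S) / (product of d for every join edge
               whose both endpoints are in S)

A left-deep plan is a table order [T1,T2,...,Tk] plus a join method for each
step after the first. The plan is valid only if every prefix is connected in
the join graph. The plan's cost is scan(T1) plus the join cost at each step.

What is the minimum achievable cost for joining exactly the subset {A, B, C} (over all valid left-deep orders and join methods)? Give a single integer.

7380

Selinger DP over subsets of {A,B,C}:
  {C}: scan cost=200, card=200
  {B}: scan cost=250, card=250
  {A}: scan cost=120, card=120
  {BC}: card=2000; try (C,hash)→3700, (B,merge)→4250, (C,merge)→4300, (B,hash)→4400, (B,nl)→50200, (C,nl)→50250; best=3700 via (C,hash)
  {AC}: card=3000; try (A,hash)→2080, (C,merge)→2880, (A,merge)→2960, (C,hash)→3440, (A,nl_idx)→4600, (C,nl)→24120 …(+1); best=2080 via (A,hash)
  {AB}: card=6000; try (A,hash)→2180, (B,merge)→3330, (A,merge)→3460, (B,hash)→4240, (A,nl_idx)→8000, (B,nl)→30120 …(+1); best=2180 via (A,hash)
  {ABC}: card=6000; try (A,hash)→7380, (B,hash)→9080, (C,hash)→11380, (A,nl_idx)→23700, (A,merge)→28660, (B,merge)→43330 …(+4); best=7380 via (A,hash)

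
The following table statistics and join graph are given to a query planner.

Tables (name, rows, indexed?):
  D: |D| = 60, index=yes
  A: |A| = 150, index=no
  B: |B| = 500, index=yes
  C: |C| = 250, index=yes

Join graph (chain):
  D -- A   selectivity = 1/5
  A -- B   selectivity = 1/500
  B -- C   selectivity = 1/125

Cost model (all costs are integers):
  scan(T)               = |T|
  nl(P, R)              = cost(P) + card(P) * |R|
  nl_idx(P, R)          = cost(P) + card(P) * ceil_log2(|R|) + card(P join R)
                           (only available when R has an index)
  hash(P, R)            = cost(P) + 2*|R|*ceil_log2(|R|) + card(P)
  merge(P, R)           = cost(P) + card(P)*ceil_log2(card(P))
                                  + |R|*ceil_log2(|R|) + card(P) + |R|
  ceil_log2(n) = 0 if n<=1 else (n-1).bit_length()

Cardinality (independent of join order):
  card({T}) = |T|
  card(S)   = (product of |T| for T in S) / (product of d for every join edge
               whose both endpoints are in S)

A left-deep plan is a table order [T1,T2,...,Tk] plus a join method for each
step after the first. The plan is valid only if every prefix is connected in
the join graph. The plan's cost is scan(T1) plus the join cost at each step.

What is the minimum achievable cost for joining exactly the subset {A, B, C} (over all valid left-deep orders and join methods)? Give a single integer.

3150

Selinger DP over subsets of {A,B,C}:
  {A}: scan cost=150, card=150
  {B}: scan cost=500, card=500
  {C}: scan cost=250, card=250
  {AB}: card=150; try (B,nl_idx)→1650, (A,hash)→3400, (B,merge)→6500, (A,merge)→6850, (B,hash)→9300, (B,nl)→75150 …(+1); best=1650 via (B,nl_idx)
  {BC}: card=1000; try (B,nl_idx)→3500, (C,hash)→5000, (C,nl_idx)→5500, (B,merge)→7500, (C,merge)→7750, (B,hash)→9500 …(+2); best=3500 via (B,nl_idx)
  {ABC}: card=300; try (C,nl_idx)→3150, (C,merge)→5250, (C,hash)→5800, (A,hash)→6900, (A,merge)→15850, (C,nl)→39150 …(+1); best=3150 via (C,nl_idx)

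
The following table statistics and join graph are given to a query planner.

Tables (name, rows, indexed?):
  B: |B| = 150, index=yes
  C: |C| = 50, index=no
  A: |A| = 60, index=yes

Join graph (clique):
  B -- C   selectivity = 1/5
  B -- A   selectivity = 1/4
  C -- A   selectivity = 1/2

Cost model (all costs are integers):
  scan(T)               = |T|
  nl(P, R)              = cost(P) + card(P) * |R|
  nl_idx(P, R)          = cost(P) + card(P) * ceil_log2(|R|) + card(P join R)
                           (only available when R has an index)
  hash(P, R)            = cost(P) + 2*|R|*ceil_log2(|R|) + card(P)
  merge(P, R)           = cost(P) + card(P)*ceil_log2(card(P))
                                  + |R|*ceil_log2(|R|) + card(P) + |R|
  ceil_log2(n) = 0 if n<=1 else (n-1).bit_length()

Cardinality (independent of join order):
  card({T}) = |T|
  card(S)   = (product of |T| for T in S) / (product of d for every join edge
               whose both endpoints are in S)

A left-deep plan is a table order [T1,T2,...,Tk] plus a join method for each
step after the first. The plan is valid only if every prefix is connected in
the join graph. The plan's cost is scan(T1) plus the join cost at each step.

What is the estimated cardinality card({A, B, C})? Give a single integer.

Tables in S: A(60), B(150), C(50)
Edges inside S: B-C(d=5), B-A(d=4), C-A(d=2)
numerator = 60 * 150 * 50 = 450000
denominator = 5 * 4 * 2 = 40
card(S) = 450000 / 40 = 11250

11250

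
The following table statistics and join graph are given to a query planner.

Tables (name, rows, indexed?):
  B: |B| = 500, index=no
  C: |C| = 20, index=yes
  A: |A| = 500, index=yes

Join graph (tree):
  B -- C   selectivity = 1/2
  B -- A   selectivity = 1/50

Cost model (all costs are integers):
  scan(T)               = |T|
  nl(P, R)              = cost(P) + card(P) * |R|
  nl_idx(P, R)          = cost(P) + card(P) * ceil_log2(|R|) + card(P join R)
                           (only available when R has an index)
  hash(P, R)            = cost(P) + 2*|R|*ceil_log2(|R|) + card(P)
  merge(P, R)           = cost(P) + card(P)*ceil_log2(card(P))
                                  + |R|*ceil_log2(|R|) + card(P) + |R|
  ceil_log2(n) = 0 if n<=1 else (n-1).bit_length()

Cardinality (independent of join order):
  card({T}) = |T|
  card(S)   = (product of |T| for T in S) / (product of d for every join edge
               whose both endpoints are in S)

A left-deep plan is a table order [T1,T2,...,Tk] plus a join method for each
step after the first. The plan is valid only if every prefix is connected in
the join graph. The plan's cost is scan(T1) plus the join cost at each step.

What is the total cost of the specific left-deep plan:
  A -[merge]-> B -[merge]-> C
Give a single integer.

step 1: scan A: cost=500, card=500
step 2: join B via merge
    card(P join B) = 500*500/(50) = 5000
    cost = 500 + 500*9 + 500*9 + 500 + 500 = 10500
step 3: join C via merge
    card(P join C) = 5000*20/(2) = 50000
    cost = 10500 + 5000*13 + 20*5 + 5000 + 20 = 80620

80620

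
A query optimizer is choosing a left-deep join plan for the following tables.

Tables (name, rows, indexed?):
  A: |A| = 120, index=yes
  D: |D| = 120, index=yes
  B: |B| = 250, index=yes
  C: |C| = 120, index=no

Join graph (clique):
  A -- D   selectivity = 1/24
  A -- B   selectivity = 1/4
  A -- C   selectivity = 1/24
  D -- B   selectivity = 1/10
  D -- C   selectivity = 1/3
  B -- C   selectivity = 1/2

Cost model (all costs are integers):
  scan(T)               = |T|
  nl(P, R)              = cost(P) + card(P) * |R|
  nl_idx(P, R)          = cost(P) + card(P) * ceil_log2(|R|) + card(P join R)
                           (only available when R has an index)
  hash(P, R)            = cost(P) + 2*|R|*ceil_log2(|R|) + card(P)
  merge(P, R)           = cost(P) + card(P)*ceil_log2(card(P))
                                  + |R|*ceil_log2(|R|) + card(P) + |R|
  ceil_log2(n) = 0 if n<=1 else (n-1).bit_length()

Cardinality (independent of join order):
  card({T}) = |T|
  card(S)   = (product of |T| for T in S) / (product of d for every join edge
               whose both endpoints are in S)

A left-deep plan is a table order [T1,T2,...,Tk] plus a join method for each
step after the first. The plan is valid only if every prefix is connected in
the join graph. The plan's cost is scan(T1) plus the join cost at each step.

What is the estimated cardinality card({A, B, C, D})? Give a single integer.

3125

Tables in S: A(120), B(250), C(120), D(120)
Edges inside S: A-D(d=24), A-B(d=4), A-C(d=24), D-B(d=10), D-C(d=3), B-C(d=2)
numerator = 120 * 250 * 120 * 120 = 432000000
denominator = 24 * 4 * 24 * 10 * 3 * 2 = 138240
card(S) = 432000000 / 138240 = 3125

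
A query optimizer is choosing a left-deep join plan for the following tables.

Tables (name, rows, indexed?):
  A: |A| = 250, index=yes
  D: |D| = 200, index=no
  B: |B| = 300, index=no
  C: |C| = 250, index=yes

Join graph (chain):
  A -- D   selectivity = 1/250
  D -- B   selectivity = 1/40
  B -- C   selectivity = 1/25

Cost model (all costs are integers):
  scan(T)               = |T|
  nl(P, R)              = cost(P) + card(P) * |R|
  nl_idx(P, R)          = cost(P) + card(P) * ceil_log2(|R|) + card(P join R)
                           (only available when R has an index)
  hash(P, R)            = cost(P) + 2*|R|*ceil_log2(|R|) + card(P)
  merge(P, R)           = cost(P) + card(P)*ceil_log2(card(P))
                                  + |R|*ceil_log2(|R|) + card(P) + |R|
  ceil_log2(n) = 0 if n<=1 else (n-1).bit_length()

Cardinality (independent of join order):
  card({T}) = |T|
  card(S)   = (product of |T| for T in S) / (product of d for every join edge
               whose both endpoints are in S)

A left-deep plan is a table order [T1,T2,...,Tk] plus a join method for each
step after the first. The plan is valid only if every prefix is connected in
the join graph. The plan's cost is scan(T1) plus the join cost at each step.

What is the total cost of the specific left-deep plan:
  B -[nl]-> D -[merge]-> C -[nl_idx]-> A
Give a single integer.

215550

step 1: scan B: cost=300, card=300
step 2: join D via nl
    card(P join D) = 300*200/(40) = 1500
    cost = 300 + 300*200 = 60300
step 3: join C via merge
    card(P join C) = 1500*250/(25) = 15000
    cost = 60300 + 1500*11 + 250*8 + 1500 + 250 = 80550
step 4: join A via nl_idx
    card(P join A) = 15000*250/(250) = 15000
    cost = 80550 + 15000*8 + 15000 = 215550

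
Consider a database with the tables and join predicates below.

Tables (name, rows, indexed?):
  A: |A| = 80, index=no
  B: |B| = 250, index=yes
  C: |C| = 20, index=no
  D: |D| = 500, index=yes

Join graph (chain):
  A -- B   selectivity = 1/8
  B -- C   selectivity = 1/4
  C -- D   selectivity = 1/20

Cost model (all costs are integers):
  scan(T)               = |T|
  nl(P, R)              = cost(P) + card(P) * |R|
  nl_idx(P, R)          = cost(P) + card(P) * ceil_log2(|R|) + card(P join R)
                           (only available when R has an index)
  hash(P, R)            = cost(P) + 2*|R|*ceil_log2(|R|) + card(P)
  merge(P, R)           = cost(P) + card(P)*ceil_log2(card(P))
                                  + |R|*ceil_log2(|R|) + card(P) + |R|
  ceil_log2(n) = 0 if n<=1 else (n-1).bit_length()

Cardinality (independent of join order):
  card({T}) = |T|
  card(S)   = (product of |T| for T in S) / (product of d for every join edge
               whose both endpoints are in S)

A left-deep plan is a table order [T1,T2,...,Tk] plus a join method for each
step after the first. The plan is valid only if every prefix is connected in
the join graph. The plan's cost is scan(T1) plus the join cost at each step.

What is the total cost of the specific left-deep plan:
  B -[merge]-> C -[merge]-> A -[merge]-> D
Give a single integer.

210760

step 1: scan B: cost=250, card=250
step 2: join C via merge
    card(P join C) = 250*20/(4) = 1250
    cost = 250 + 250*8 + 20*5 + 250 + 20 = 2620
step 3: join A via merge
    card(P join A) = 1250*80/(8) = 12500
    cost = 2620 + 1250*11 + 80*7 + 1250 + 80 = 18260
step 4: join D via merge
    card(P join D) = 12500*500/(20) = 312500
    cost = 18260 + 12500*14 + 500*9 + 12500 + 500 = 210760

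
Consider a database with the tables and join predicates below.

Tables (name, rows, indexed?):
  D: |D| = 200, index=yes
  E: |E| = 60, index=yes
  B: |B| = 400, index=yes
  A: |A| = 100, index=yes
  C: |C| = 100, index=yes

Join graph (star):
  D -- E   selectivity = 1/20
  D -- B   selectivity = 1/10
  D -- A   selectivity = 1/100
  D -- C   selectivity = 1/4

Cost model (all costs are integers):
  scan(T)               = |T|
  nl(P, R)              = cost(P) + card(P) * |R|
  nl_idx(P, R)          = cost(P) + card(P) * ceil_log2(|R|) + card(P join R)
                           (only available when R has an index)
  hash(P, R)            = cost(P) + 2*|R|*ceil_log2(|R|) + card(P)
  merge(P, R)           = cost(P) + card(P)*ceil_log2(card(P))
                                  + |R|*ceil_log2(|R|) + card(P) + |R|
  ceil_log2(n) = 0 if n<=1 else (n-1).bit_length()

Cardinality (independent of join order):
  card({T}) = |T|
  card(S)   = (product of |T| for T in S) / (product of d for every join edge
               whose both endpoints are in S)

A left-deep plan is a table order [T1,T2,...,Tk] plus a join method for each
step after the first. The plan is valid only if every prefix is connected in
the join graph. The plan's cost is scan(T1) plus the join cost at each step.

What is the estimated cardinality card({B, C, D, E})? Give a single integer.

600000

Tables in S: B(400), C(100), D(200), E(60)
Edges inside S: D-E(d=20), D-B(d=10), D-C(d=4)
numerator = 400 * 100 * 200 * 60 = 480000000
denominator = 20 * 10 * 4 = 800
card(S) = 480000000 / 800 = 600000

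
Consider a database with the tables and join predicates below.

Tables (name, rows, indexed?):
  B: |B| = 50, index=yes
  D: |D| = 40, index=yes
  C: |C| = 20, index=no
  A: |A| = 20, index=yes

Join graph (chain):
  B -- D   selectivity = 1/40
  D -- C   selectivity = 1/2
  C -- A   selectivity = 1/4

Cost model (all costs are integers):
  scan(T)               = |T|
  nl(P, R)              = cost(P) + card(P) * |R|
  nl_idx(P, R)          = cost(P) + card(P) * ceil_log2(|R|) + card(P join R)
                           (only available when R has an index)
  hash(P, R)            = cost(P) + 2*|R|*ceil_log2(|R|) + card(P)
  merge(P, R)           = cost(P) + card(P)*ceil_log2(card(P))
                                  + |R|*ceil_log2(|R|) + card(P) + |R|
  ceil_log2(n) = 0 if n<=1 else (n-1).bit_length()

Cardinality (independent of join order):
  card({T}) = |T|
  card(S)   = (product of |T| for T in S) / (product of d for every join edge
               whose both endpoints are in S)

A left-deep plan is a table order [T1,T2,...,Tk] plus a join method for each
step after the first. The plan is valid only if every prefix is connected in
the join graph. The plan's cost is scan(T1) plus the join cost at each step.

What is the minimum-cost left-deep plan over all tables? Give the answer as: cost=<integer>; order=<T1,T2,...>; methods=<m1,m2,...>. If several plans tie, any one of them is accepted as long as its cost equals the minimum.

cost=1280; order=D,B,C,A; methods=nl_idx,hash,hash

Selinger DP (subsets sized 1..n):
  {B}: scan cost=50, card=50
  {D}: scan cost=40, card=40
  {C}: scan cost=20, card=20
  {A}: scan cost=20, card=20
  {BD}: card=50; try (B,nl_idx)→330, (D,nl_idx)→400, (D,hash)→580, (B,merge)→670, (D,merge)→680, (B,hash)→680 …(+2); best=330 via (B,nl_idx)
  {CD}: card=400; try (C,hash)→280, (D,merge)→420, (C,merge)→440, (D,hash)→520, (D,nl_idx)→540, (D,nl)→820 …(+1); best=280 via (C,hash)
  {AC}: card=100; try (A,nl_idx)→220, (C,hash)→240, (A,hash)→240, (C,merge)→260, (A,merge)→260, (C,nl)→420 …(+1); best=220 via (A,nl_idx)
  {BCD}: card=500; try (C,hash)→580, (C,merge)→800, (B,hash)→1280, (C,nl)→1330, (B,nl_idx)→3180, (B,merge)→4630 …(+1); best=580 via (C,hash)
  {ACD}: card=2000; try (D,hash)→800, (A,hash)→880, (D,merge)→1300, (D,nl_idx)→2820, (D,nl)→4220, (A,nl_idx)→4280 …(+2); best=800 via (D,hash)
  {ABCD}: card=2500; try (A,hash)→1280, (B,hash)→3400, (A,nl_idx)→5580, (A,merge)→5700, (A,nl)→10580, (B,nl_idx)→15300 …(+2); best=1280 via (A,hash)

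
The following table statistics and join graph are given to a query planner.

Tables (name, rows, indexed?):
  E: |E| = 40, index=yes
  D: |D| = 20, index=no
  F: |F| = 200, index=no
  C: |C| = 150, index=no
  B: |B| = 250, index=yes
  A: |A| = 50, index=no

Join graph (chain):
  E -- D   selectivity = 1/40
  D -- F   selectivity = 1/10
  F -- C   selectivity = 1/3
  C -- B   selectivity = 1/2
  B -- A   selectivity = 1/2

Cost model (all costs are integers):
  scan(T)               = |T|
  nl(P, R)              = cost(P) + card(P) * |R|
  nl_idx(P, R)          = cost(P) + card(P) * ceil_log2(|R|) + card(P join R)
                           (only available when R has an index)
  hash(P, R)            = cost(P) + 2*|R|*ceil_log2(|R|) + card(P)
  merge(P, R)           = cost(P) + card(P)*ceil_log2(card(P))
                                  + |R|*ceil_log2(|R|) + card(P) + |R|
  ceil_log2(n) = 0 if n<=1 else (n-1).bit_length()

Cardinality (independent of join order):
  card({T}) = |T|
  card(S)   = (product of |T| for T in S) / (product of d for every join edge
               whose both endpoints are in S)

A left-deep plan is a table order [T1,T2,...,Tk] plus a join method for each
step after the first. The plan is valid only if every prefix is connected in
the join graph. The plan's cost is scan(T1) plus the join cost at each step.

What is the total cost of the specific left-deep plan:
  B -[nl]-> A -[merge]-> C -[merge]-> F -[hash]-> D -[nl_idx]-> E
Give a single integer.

step 1: scan B: cost=250, card=250
step 2: join A via nl
    card(P join A) = 250*50/(2) = 6250
    cost = 250 + 250*50 = 12750
step 3: join C via merge
    card(P join C) = 6250*150/(2) = 468750
    cost = 12750 + 6250*13 + 150*8 + 6250 + 150 = 101600
step 4: join F via merge
    card(P join F) = 468750*200/(3) = 31250000
    cost = 101600 + 468750*19 + 200*8 + 468750 + 200 = 9478400
step 5: join D via hash
    card(P join D) = 31250000*20/(10) = 62500000
    cost = 9478400 + 2*20*5 + 31250000 = 40728600
step 6: join E via nl_idx
    card(P join E) = 62500000*40/(40) = 62500000
    cost = 40728600 + 62500000*6 + 62500000 = 478228600

478228600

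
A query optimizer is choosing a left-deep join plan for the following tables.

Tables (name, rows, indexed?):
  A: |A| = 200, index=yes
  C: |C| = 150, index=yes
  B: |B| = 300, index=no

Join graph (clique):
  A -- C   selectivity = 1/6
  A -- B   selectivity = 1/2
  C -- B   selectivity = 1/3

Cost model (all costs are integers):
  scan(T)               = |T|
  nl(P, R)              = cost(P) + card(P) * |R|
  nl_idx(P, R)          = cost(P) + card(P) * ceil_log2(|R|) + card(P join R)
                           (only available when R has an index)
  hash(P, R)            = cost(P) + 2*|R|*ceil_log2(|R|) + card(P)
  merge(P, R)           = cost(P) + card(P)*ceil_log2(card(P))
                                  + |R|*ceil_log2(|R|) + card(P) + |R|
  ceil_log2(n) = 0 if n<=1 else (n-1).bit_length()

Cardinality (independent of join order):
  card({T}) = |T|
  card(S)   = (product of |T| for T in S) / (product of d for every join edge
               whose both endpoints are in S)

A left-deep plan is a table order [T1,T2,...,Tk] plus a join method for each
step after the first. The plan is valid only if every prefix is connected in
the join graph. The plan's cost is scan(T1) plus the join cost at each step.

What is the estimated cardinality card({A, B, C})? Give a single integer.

Tables in S: A(200), B(300), C(150)
Edges inside S: A-C(d=6), A-B(d=2), C-B(d=3)
numerator = 200 * 300 * 150 = 9000000
denominator = 6 * 2 * 3 = 36
card(S) = 9000000 / 36 = 250000

250000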